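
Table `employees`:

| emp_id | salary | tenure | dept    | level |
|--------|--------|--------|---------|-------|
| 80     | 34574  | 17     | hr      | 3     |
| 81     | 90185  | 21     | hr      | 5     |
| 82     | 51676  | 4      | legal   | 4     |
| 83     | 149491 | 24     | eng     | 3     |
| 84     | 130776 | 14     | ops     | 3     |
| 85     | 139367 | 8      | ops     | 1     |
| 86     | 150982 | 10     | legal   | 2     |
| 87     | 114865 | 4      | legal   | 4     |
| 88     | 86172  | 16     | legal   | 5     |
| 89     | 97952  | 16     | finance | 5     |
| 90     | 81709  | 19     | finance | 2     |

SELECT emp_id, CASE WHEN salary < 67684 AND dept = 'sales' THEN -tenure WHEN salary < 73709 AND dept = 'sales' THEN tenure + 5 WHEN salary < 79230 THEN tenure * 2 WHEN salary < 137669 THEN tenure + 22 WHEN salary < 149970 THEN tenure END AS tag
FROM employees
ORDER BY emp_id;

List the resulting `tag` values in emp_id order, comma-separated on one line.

34, 43, 8, 24, 36, 8, NULL, 26, 38, 38, 41

emp_id=80: salary < 79230 → 34
emp_id=81: salary < 137669 → 43
emp_id=82: salary < 79230 → 8
emp_id=83: salary < 149970 → 24
emp_id=84: salary < 137669 → 36
emp_id=85: salary < 149970 → 8
emp_id=86: (no match → NULL) → NULL
emp_id=87: salary < 137669 → 26
emp_id=88: salary < 137669 → 38
emp_id=89: salary < 137669 → 38
emp_id=90: salary < 137669 → 41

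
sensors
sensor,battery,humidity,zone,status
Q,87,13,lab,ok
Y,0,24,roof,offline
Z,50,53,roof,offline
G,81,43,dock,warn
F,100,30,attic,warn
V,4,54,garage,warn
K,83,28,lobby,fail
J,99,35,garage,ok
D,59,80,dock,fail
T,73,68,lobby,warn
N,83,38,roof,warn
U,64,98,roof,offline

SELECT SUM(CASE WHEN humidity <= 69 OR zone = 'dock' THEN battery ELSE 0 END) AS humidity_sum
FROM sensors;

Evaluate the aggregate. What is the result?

sensor=Q: ✓ → 87
sensor=Y: ✓ → 0
sensor=Z: ✓ → 50
sensor=G: ✓ → 81
sensor=F: ✓ → 100
sensor=V: ✓ → 4
sensor=K: ✓ → 83
sensor=J: ✓ → 99
sensor=D: ✓ → 59
sensor=T: ✓ → 73
sensor=N: ✓ → 83
sensor=U: ✗
humidity_sum = 87 + 50 + 81 + 100 + 4 + 83 + 99 + 59 + 73 + 83 = 719

719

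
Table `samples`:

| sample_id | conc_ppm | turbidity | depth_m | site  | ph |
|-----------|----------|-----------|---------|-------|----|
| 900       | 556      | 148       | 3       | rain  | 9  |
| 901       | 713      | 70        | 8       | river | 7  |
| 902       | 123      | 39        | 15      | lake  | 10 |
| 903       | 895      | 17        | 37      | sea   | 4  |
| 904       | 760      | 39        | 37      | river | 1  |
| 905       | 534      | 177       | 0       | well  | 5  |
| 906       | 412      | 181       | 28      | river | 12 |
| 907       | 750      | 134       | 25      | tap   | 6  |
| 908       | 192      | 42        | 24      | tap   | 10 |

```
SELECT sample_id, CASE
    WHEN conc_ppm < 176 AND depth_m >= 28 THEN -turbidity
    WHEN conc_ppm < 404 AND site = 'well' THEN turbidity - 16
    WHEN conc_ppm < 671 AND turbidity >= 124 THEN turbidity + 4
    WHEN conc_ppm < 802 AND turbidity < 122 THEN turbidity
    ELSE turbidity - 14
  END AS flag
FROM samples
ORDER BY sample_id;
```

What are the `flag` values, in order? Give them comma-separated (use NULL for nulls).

152, 70, 39, 3, 39, 181, 185, 120, 42

sample_id=900: conc_ppm < 671 AND turbidity >= 124 → 152
sample_id=901: conc_ppm < 802 AND turbidity < 122 → 70
sample_id=902: conc_ppm < 802 AND turbidity < 122 → 39
sample_id=903: ELSE → 3
sample_id=904: conc_ppm < 802 AND turbidity < 122 → 39
sample_id=905: conc_ppm < 671 AND turbidity >= 124 → 181
sample_id=906: conc_ppm < 671 AND turbidity >= 124 → 185
sample_id=907: ELSE → 120
sample_id=908: conc_ppm < 802 AND turbidity < 122 → 42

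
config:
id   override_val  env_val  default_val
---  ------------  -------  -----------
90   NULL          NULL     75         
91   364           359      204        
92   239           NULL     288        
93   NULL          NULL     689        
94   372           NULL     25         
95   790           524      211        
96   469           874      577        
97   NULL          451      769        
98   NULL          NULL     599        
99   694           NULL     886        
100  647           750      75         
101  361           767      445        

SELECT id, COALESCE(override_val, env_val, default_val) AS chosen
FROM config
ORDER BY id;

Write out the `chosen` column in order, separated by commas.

75, 364, 239, 689, 372, 790, 469, 451, 599, 694, 647, 361

id=90: override_val=NULL, env_val=NULL, default_val=75 → 75
id=91: override_val=364 → 364
id=92: override_val=239 → 239
id=93: override_val=NULL, env_val=NULL, default_val=689 → 689
id=94: override_val=372 → 372
id=95: override_val=790 → 790
id=96: override_val=469 → 469
id=97: override_val=NULL, env_val=451 → 451
id=98: override_val=NULL, env_val=NULL, default_val=599 → 599
id=99: override_val=694 → 694
id=100: override_val=647 → 647
id=101: override_val=361 → 361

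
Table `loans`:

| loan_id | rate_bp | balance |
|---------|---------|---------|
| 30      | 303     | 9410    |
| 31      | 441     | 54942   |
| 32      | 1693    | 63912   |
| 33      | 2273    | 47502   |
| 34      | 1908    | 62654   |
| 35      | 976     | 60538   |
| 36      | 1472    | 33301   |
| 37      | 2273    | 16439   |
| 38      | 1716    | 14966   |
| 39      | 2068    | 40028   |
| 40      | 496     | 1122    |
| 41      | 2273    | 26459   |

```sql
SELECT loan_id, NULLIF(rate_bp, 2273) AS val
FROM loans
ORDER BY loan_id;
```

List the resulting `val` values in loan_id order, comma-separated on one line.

303, 441, 1693, NULL, 1908, 976, 1472, NULL, 1716, 2068, 496, NULL

loan_id=30: rate_bp=303 vs 2273: differ → 303
loan_id=31: rate_bp=441 vs 2273: differ → 441
loan_id=32: rate_bp=1693 vs 2273: differ → 1693
loan_id=33: rate_bp=2273 vs 2273: equal → NULL
loan_id=34: rate_bp=1908 vs 2273: differ → 1908
loan_id=35: rate_bp=976 vs 2273: differ → 976
loan_id=36: rate_bp=1472 vs 2273: differ → 1472
loan_id=37: rate_bp=2273 vs 2273: equal → NULL
loan_id=38: rate_bp=1716 vs 2273: differ → 1716
loan_id=39: rate_bp=2068 vs 2273: differ → 2068
loan_id=40: rate_bp=496 vs 2273: differ → 496
loan_id=41: rate_bp=2273 vs 2273: equal → NULL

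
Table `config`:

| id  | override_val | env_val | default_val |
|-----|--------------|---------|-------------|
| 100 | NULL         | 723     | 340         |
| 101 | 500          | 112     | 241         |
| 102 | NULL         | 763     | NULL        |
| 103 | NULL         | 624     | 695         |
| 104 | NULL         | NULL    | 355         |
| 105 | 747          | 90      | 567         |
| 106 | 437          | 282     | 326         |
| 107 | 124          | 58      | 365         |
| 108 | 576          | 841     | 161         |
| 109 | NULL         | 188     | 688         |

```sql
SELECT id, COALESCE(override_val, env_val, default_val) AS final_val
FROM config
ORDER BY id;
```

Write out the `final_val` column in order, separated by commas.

723, 500, 763, 624, 355, 747, 437, 124, 576, 188

id=100: override_val=NULL, env_val=723 → 723
id=101: override_val=500 → 500
id=102: override_val=NULL, env_val=763 → 763
id=103: override_val=NULL, env_val=624 → 624
id=104: override_val=NULL, env_val=NULL, default_val=355 → 355
id=105: override_val=747 → 747
id=106: override_val=437 → 437
id=107: override_val=124 → 124
id=108: override_val=576 → 576
id=109: override_val=NULL, env_val=188 → 188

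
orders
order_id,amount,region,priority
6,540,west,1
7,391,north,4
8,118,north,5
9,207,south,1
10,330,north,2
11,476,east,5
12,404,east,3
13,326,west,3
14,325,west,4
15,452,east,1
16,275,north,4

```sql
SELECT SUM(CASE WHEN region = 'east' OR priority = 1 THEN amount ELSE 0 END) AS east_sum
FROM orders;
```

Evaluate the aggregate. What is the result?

order_id=6: ✓ → 540
order_id=7: ✗
order_id=8: ✗
order_id=9: ✓ → 207
order_id=10: ✗
order_id=11: ✓ → 476
order_id=12: ✓ → 404
order_id=13: ✗
order_id=14: ✗
order_id=15: ✓ → 452
order_id=16: ✗
east_sum = 540 + 207 + 476 + 404 + 452 = 2079

2079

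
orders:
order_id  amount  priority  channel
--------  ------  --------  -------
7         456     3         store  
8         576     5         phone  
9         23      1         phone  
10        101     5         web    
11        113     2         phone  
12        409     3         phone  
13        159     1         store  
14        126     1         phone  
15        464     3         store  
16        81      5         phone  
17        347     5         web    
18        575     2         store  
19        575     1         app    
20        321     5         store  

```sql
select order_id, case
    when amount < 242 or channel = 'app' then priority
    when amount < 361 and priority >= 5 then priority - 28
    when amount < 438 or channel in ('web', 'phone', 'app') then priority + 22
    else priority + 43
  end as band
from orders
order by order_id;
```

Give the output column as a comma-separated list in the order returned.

46, 27, 1, 5, 2, 25, 1, 1, 46, 5, -23, 45, 1, -23

order_id=7: ELSE → 46
order_id=8: amount < 438 or channel in ('web', 'phone', 'app') → 27
order_id=9: amount < 242 or channel = 'app' → 1
order_id=10: amount < 242 or channel = 'app' → 5
order_id=11: amount < 242 or channel = 'app' → 2
order_id=12: amount < 438 or channel in ('web', 'phone', 'app') → 25
order_id=13: amount < 242 or channel = 'app' → 1
order_id=14: amount < 242 or channel = 'app' → 1
order_id=15: ELSE → 46
order_id=16: amount < 242 or channel = 'app' → 5
order_id=17: amount < 361 and priority >= 5 → -23
order_id=18: ELSE → 45
order_id=19: amount < 242 or channel = 'app' → 1
order_id=20: amount < 361 and priority >= 5 → -23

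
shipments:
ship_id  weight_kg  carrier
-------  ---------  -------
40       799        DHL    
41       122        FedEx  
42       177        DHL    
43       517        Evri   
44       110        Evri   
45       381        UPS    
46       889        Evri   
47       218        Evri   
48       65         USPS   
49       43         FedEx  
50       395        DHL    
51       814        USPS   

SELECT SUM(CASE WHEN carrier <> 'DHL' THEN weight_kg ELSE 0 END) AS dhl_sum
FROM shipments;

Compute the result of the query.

ship_id=40: ✗
ship_id=41: ✓ → 122
ship_id=42: ✗
ship_id=43: ✓ → 517
ship_id=44: ✓ → 110
ship_id=45: ✓ → 381
ship_id=46: ✓ → 889
ship_id=47: ✓ → 218
ship_id=48: ✓ → 65
ship_id=49: ✓ → 43
ship_id=50: ✗
ship_id=51: ✓ → 814
dhl_sum = 122 + 517 + 110 + 381 + 889 + 218 + 65 + 43 + 814 = 3159

3159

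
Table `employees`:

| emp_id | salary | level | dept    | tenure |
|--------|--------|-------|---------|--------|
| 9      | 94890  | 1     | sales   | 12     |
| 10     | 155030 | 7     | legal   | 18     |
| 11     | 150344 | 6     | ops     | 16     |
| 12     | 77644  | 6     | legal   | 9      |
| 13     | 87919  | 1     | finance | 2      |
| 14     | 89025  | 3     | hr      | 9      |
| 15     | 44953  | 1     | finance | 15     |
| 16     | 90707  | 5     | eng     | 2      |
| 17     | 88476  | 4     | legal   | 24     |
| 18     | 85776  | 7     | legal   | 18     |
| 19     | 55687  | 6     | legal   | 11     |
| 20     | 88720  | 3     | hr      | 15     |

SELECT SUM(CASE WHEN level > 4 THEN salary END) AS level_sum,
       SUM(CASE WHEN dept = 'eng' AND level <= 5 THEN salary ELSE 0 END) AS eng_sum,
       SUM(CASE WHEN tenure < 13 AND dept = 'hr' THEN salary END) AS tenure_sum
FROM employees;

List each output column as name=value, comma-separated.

level_sum=615188, eng_sum=90707, tenure_sum=89025

[level_sum: level > 4]
emp_id=9: ✗
emp_id=10: ✓ → 155030
emp_id=11: ✓ → 150344
emp_id=12: ✓ → 77644
emp_id=13: ✗
emp_id=14: ✗
emp_id=15: ✗
emp_id=16: ✓ → 90707
emp_id=17: ✗
emp_id=18: ✓ → 85776
emp_id=19: ✓ → 55687
emp_id=20: ✗
level_sum = 155030 + 150344 + 77644 + 90707 + 85776 + 55687 = 615188
—
[eng_sum: dept = 'eng' AND level <= 5]
emp_id=9: ✗
emp_id=10: ✗
emp_id=11: ✗
emp_id=12: ✗
emp_id=13: ✗
emp_id=14: ✗
emp_id=15: ✗
emp_id=16: ✓ → 90707
emp_id=17: ✗
emp_id=18: ✗
emp_id=19: ✗
emp_id=20: ✗
eng_sum = 90707
—
[tenure_sum: tenure < 13 AND dept = 'hr']
emp_id=9: ✗
emp_id=10: ✗
emp_id=11: ✗
emp_id=12: ✗
emp_id=13: ✗
emp_id=14: ✓ → 89025
emp_id=15: ✗
emp_id=16: ✗
emp_id=17: ✗
emp_id=18: ✗
emp_id=19: ✗
emp_id=20: ✗
tenure_sum = 89025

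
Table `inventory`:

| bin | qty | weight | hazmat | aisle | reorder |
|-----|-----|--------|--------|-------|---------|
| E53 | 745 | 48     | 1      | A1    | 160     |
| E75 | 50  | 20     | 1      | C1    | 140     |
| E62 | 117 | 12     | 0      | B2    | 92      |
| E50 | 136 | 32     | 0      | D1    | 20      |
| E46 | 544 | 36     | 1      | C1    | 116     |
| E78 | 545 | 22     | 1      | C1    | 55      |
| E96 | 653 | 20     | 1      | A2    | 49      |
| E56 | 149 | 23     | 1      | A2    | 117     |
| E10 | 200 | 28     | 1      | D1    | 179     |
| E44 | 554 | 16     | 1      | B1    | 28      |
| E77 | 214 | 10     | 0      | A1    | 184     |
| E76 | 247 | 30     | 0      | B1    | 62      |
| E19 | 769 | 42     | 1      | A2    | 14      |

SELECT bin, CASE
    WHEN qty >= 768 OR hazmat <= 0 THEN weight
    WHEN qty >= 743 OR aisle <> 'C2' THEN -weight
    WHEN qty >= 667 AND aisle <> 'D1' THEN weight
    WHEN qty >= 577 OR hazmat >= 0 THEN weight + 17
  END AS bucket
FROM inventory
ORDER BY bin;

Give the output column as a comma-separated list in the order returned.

bin=E10: qty >= 743 OR aisle <> 'C2' → -28
bin=E19: qty >= 768 OR hazmat <= 0 → 42
bin=E44: qty >= 743 OR aisle <> 'C2' → -16
bin=E46: qty >= 743 OR aisle <> 'C2' → -36
bin=E50: qty >= 768 OR hazmat <= 0 → 32
bin=E53: qty >= 743 OR aisle <> 'C2' → -48
bin=E56: qty >= 743 OR aisle <> 'C2' → -23
bin=E62: qty >= 768 OR hazmat <= 0 → 12
bin=E75: qty >= 743 OR aisle <> 'C2' → -20
bin=E76: qty >= 768 OR hazmat <= 0 → 30
bin=E77: qty >= 768 OR hazmat <= 0 → 10
bin=E78: qty >= 743 OR aisle <> 'C2' → -22
bin=E96: qty >= 743 OR aisle <> 'C2' → -20

-28, 42, -16, -36, 32, -48, -23, 12, -20, 30, 10, -22, -20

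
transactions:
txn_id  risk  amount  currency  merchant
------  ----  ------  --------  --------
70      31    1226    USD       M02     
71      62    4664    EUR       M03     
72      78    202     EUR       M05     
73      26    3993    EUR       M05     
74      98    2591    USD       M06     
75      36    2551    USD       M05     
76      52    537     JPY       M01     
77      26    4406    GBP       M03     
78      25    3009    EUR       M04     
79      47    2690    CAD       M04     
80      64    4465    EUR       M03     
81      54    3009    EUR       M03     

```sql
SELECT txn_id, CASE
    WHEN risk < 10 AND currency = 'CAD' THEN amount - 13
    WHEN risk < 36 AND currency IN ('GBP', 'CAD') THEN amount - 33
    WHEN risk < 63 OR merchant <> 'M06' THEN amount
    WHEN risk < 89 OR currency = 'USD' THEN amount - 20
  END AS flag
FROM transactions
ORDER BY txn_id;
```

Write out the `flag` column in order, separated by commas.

1226, 4664, 202, 3993, 2571, 2551, 537, 4373, 3009, 2690, 4465, 3009

txn_id=70: risk < 63 OR merchant <> 'M06' → 1226
txn_id=71: risk < 63 OR merchant <> 'M06' → 4664
txn_id=72: risk < 63 OR merchant <> 'M06' → 202
txn_id=73: risk < 63 OR merchant <> 'M06' → 3993
txn_id=74: risk < 89 OR currency = 'USD' → 2571
txn_id=75: risk < 63 OR merchant <> 'M06' → 2551
txn_id=76: risk < 63 OR merchant <> 'M06' → 537
txn_id=77: risk < 36 AND currency IN ('GBP', 'CAD') → 4373
txn_id=78: risk < 63 OR merchant <> 'M06' → 3009
txn_id=79: risk < 63 OR merchant <> 'M06' → 2690
txn_id=80: risk < 63 OR merchant <> 'M06' → 4465
txn_id=81: risk < 63 OR merchant <> 'M06' → 3009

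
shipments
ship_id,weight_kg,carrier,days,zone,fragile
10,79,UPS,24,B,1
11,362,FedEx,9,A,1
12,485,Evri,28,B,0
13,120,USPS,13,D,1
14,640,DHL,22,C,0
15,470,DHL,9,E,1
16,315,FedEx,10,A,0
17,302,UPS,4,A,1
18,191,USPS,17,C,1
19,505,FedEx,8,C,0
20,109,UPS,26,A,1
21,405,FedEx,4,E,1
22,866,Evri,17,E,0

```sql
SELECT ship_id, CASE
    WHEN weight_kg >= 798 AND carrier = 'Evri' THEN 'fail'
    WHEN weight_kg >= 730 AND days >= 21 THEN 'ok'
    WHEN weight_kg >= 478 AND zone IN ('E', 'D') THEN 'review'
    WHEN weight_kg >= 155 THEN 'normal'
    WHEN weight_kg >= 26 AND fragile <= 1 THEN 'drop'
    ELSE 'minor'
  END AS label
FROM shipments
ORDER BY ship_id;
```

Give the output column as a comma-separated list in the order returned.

drop, normal, normal, drop, normal, normal, normal, normal, normal, normal, drop, normal, fail

ship_id=10: weight_kg >= 26 AND fragile <= 1 → drop
ship_id=11: weight_kg >= 155 → normal
ship_id=12: weight_kg >= 155 → normal
ship_id=13: weight_kg >= 26 AND fragile <= 1 → drop
ship_id=14: weight_kg >= 155 → normal
ship_id=15: weight_kg >= 155 → normal
ship_id=16: weight_kg >= 155 → normal
ship_id=17: weight_kg >= 155 → normal
ship_id=18: weight_kg >= 155 → normal
ship_id=19: weight_kg >= 155 → normal
ship_id=20: weight_kg >= 26 AND fragile <= 1 → drop
ship_id=21: weight_kg >= 155 → normal
ship_id=22: weight_kg >= 798 AND carrier = 'Evri' → fail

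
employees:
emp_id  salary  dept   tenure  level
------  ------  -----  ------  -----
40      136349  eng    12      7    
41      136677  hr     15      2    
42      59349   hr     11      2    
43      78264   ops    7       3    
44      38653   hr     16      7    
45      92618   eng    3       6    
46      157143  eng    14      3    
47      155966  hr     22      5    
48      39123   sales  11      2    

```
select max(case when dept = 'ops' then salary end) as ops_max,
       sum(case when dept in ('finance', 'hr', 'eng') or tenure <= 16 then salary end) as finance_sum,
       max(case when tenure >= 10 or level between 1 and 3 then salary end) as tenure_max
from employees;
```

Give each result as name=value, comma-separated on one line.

ops_max=78264, finance_sum=894142, tenure_max=157143

[ops_max: dept = 'ops']
emp_id=40: ✗
emp_id=41: ✗
emp_id=42: ✗
emp_id=43: ✓ → 78264
emp_id=44: ✗
emp_id=45: ✗
emp_id=46: ✗
emp_id=47: ✗
emp_id=48: ✗
ops_max = MAX(78264) = 78264
—
[finance_sum: dept in ('finance', 'hr', 'eng') or tenure <= 16]
emp_id=40: ✓ → 136349
emp_id=41: ✓ → 136677
emp_id=42: ✓ → 59349
emp_id=43: ✓ → 78264
emp_id=44: ✓ → 38653
emp_id=45: ✓ → 92618
emp_id=46: ✓ → 157143
emp_id=47: ✓ → 155966
emp_id=48: ✓ → 39123
finance_sum = 136349 + 136677 + 59349 + 78264 + 38653 + 92618 + 157143 + 155966 + 39123 = 894142
—
[tenure_max: tenure >= 10 or level between 1 and 3]
emp_id=40: ✓ → 136349
emp_id=41: ✓ → 136677
emp_id=42: ✓ → 59349
emp_id=43: ✓ → 78264
emp_id=44: ✓ → 38653
emp_id=45: ✗
emp_id=46: ✓ → 157143
emp_id=47: ✓ → 155966
emp_id=48: ✓ → 39123
tenure_max = MAX(136349, 136677, 59349, 78264, 38653, 157143, 155966, 39123) = 157143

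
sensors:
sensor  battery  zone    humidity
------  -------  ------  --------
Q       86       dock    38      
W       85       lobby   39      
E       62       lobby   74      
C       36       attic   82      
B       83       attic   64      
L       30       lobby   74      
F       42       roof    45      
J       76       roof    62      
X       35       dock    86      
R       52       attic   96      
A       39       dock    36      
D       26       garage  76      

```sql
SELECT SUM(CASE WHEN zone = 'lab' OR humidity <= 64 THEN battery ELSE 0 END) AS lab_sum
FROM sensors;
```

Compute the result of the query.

sensor=Q: ✓ → 86
sensor=W: ✓ → 85
sensor=E: ✗
sensor=C: ✗
sensor=B: ✓ → 83
sensor=L: ✗
sensor=F: ✓ → 42
sensor=J: ✓ → 76
sensor=X: ✗
sensor=R: ✗
sensor=A: ✓ → 39
sensor=D: ✗
lab_sum = 86 + 85 + 83 + 42 + 76 + 39 = 411

411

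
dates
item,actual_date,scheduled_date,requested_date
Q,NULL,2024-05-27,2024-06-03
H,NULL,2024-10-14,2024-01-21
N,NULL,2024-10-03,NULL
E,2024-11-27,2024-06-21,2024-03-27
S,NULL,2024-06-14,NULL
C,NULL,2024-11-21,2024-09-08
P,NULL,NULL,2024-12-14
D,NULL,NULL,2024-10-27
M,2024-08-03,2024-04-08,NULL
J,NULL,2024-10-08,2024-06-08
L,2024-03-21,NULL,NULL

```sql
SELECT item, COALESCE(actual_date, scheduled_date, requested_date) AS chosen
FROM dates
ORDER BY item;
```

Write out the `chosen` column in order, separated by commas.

item=C: actual_date=NULL, scheduled_date=2024-11-21 → 2024-11-21
item=D: actual_date=NULL, scheduled_date=NULL, requested_date=2024-10-27 → 2024-10-27
item=E: actual_date=2024-11-27 → 2024-11-27
item=H: actual_date=NULL, scheduled_date=2024-10-14 → 2024-10-14
item=J: actual_date=NULL, scheduled_date=2024-10-08 → 2024-10-08
item=L: actual_date=2024-03-21 → 2024-03-21
item=M: actual_date=2024-08-03 → 2024-08-03
item=N: actual_date=NULL, scheduled_date=2024-10-03 → 2024-10-03
item=P: actual_date=NULL, scheduled_date=NULL, requested_date=2024-12-14 → 2024-12-14
item=Q: actual_date=NULL, scheduled_date=2024-05-27 → 2024-05-27
item=S: actual_date=NULL, scheduled_date=2024-06-14 → 2024-06-14

2024-11-21, 2024-10-27, 2024-11-27, 2024-10-14, 2024-10-08, 2024-03-21, 2024-08-03, 2024-10-03, 2024-12-14, 2024-05-27, 2024-06-14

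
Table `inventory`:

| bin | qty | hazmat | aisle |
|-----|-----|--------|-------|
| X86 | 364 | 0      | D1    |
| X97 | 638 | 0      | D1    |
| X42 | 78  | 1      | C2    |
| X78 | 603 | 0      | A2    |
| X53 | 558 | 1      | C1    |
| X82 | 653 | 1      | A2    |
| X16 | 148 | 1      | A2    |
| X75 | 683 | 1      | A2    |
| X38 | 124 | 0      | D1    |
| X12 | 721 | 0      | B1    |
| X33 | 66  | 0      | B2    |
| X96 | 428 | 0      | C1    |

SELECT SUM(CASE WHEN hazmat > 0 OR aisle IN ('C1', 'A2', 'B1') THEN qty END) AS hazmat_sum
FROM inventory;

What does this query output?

bin=X86: ✗
bin=X97: ✗
bin=X42: ✓ → 78
bin=X78: ✓ → 603
bin=X53: ✓ → 558
bin=X82: ✓ → 653
bin=X16: ✓ → 148
bin=X75: ✓ → 683
bin=X38: ✗
bin=X12: ✓ → 721
bin=X33: ✗
bin=X96: ✓ → 428
hazmat_sum = 78 + 603 + 558 + 653 + 148 + 683 + 721 + 428 = 3872

3872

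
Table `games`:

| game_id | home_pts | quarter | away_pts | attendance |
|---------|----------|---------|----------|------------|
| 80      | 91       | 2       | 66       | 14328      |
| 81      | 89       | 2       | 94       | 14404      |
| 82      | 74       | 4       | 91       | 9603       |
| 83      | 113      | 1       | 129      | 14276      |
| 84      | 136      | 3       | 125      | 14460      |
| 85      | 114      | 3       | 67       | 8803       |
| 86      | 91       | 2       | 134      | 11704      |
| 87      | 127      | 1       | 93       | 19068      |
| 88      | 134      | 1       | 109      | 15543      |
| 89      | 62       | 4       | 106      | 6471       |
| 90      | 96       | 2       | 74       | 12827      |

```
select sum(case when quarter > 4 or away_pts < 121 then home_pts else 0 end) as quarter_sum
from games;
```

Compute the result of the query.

game_id=80: ✓ → 91
game_id=81: ✓ → 89
game_id=82: ✓ → 74
game_id=83: ✗
game_id=84: ✗
game_id=85: ✓ → 114
game_id=86: ✗
game_id=87: ✓ → 127
game_id=88: ✓ → 134
game_id=89: ✓ → 62
game_id=90: ✓ → 96
quarter_sum = 91 + 89 + 74 + 114 + 127 + 134 + 62 + 96 = 787

787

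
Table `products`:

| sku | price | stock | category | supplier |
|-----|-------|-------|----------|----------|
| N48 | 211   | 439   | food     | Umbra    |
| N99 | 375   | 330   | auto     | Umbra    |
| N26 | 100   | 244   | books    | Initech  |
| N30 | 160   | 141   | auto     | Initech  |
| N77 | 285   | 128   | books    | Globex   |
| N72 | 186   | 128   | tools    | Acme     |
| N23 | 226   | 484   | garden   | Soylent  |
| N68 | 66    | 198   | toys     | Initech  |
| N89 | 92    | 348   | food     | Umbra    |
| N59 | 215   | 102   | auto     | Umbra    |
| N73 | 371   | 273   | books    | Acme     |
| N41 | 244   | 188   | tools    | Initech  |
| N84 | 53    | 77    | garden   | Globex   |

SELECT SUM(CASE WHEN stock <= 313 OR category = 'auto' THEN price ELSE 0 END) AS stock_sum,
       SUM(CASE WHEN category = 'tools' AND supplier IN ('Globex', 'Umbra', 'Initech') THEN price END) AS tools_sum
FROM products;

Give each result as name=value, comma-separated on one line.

stock_sum=2055, tools_sum=244

[stock_sum: stock <= 313 OR category = 'auto']
sku=N48: ✗
sku=N99: ✓ → 375
sku=N26: ✓ → 100
sku=N30: ✓ → 160
sku=N77: ✓ → 285
sku=N72: ✓ → 186
sku=N23: ✗
sku=N68: ✓ → 66
sku=N89: ✗
sku=N59: ✓ → 215
sku=N73: ✓ → 371
sku=N41: ✓ → 244
sku=N84: ✓ → 53
stock_sum = 375 + 100 + 160 + 285 + 186 + 66 + 215 + 371 + 244 + 53 = 2055
—
[tools_sum: category = 'tools' AND supplier IN ('Globex', 'Umbra', 'Initech')]
sku=N48: ✗
sku=N99: ✗
sku=N26: ✗
sku=N30: ✗
sku=N77: ✗
sku=N72: ✗
sku=N23: ✗
sku=N68: ✗
sku=N89: ✗
sku=N59: ✗
sku=N73: ✗
sku=N41: ✓ → 244
sku=N84: ✗
tools_sum = 244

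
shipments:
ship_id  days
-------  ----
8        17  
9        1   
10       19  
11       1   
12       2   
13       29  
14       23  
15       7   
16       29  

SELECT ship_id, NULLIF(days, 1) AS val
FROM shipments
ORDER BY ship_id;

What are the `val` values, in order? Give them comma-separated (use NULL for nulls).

ship_id=8: days=17 vs 1: differ → 17
ship_id=9: days=1 vs 1: equal → NULL
ship_id=10: days=19 vs 1: differ → 19
ship_id=11: days=1 vs 1: equal → NULL
ship_id=12: days=2 vs 1: differ → 2
ship_id=13: days=29 vs 1: differ → 29
ship_id=14: days=23 vs 1: differ → 23
ship_id=15: days=7 vs 1: differ → 7
ship_id=16: days=29 vs 1: differ → 29

17, NULL, 19, NULL, 2, 29, 23, 7, 29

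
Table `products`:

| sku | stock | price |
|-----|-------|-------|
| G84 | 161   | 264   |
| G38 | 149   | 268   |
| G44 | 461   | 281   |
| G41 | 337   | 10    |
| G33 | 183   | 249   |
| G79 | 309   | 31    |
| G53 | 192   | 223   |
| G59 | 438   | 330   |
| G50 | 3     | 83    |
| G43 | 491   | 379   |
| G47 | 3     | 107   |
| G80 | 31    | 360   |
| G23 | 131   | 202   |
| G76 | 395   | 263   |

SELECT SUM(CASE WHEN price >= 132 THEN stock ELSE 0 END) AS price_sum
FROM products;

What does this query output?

sku=G84: ✓ → 161
sku=G38: ✓ → 149
sku=G44: ✓ → 461
sku=G41: ✗
sku=G33: ✓ → 183
sku=G79: ✗
sku=G53: ✓ → 192
sku=G59: ✓ → 438
sku=G50: ✗
sku=G43: ✓ → 491
sku=G47: ✗
sku=G80: ✓ → 31
sku=G23: ✓ → 131
sku=G76: ✓ → 395
price_sum = 161 + 149 + 461 + 183 + 192 + 438 + 491 + 31 + 131 + 395 = 2632

2632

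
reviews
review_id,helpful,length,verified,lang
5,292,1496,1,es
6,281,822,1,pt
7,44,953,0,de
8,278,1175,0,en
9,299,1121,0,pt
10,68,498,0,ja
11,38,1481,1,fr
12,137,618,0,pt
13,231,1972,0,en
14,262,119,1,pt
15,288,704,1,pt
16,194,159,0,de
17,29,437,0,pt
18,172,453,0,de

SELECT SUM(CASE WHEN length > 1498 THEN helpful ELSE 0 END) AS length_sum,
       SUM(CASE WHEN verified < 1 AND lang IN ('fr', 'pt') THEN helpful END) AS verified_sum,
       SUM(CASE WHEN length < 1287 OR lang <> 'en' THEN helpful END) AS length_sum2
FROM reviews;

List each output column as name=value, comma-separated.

length_sum=231, verified_sum=465, length_sum2=2382

[length_sum: length > 1498]
review_id=5: ✗
review_id=6: ✗
review_id=7: ✗
review_id=8: ✗
review_id=9: ✗
review_id=10: ✗
review_id=11: ✗
review_id=12: ✗
review_id=13: ✓ → 231
review_id=14: ✗
review_id=15: ✗
review_id=16: ✗
review_id=17: ✗
review_id=18: ✗
length_sum = 231
—
[verified_sum: verified < 1 AND lang IN ('fr', 'pt')]
review_id=5: ✗
review_id=6: ✗
review_id=7: ✗
review_id=8: ✗
review_id=9: ✓ → 299
review_id=10: ✗
review_id=11: ✗
review_id=12: ✓ → 137
review_id=13: ✗
review_id=14: ✗
review_id=15: ✗
review_id=16: ✗
review_id=17: ✓ → 29
review_id=18: ✗
verified_sum = 299 + 137 + 29 = 465
—
[length_sum2: length < 1287 OR lang <> 'en']
review_id=5: ✓ → 292
review_id=6: ✓ → 281
review_id=7: ✓ → 44
review_id=8: ✓ → 278
review_id=9: ✓ → 299
review_id=10: ✓ → 68
review_id=11: ✓ → 38
review_id=12: ✓ → 137
review_id=13: ✗
review_id=14: ✓ → 262
review_id=15: ✓ → 288
review_id=16: ✓ → 194
review_id=17: ✓ → 29
review_id=18: ✓ → 172
length_sum2 = 292 + 281 + 44 + 278 + 299 + 68 + 38 + 137 + 262 + 288 + 194 + 29 + 172 = 2382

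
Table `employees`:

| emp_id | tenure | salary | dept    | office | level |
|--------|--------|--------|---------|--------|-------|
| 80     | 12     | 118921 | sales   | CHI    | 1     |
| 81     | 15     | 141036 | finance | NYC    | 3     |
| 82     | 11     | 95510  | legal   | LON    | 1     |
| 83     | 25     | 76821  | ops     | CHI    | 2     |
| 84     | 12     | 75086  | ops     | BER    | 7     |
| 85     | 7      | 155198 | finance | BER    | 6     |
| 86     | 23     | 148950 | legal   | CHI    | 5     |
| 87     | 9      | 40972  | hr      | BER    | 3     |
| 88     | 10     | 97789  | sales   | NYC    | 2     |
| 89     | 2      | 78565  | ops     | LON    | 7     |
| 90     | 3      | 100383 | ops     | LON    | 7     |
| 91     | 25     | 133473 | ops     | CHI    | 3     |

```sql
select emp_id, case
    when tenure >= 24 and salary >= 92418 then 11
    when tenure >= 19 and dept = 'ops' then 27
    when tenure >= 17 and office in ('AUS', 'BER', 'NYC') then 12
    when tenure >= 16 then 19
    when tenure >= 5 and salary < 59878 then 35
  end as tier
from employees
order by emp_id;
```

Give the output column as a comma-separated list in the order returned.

NULL, NULL, NULL, 27, NULL, NULL, 19, 35, NULL, NULL, NULL, 11

emp_id=80: (no match → NULL) → NULL
emp_id=81: (no match → NULL) → NULL
emp_id=82: (no match → NULL) → NULL
emp_id=83: tenure >= 19 and dept = 'ops' → 27
emp_id=84: (no match → NULL) → NULL
emp_id=85: (no match → NULL) → NULL
emp_id=86: tenure >= 16 → 19
emp_id=87: tenure >= 5 and salary < 59878 → 35
emp_id=88: (no match → NULL) → NULL
emp_id=89: (no match → NULL) → NULL
emp_id=90: (no match → NULL) → NULL
emp_id=91: tenure >= 24 and salary >= 92418 → 11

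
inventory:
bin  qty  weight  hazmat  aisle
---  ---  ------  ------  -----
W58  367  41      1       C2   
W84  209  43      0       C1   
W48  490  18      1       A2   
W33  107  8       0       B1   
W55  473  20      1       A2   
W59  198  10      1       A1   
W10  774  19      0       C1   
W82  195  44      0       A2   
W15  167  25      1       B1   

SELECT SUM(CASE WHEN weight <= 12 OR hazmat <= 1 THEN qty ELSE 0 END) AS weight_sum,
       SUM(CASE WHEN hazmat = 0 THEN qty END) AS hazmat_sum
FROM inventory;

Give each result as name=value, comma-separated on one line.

weight_sum=2980, hazmat_sum=1285

[weight_sum: weight <= 12 OR hazmat <= 1]
bin=W58: ✓ → 367
bin=W84: ✓ → 209
bin=W48: ✓ → 490
bin=W33: ✓ → 107
bin=W55: ✓ → 473
bin=W59: ✓ → 198
bin=W10: ✓ → 774
bin=W82: ✓ → 195
bin=W15: ✓ → 167
weight_sum = 367 + 209 + 490 + 107 + 473 + 198 + 774 + 195 + 167 = 2980
—
[hazmat_sum: hazmat = 0]
bin=W58: ✗
bin=W84: ✓ → 209
bin=W48: ✗
bin=W33: ✓ → 107
bin=W55: ✗
bin=W59: ✗
bin=W10: ✓ → 774
bin=W82: ✓ → 195
bin=W15: ✗
hazmat_sum = 209 + 107 + 774 + 195 = 1285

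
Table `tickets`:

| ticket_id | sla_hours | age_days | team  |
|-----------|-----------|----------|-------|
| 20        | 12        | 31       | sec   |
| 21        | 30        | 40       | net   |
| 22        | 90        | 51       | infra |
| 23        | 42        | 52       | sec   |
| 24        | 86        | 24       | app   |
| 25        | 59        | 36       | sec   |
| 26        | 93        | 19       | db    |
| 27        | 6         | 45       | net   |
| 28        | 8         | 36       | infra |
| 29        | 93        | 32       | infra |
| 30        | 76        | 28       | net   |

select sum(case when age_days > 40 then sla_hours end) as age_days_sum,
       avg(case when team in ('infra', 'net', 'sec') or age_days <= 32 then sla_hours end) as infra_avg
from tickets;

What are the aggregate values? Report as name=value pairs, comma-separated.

[age_days_sum: age_days > 40]
ticket_id=20: ✗
ticket_id=21: ✗
ticket_id=22: ✓ → 90
ticket_id=23: ✓ → 42
ticket_id=24: ✗
ticket_id=25: ✗
ticket_id=26: ✗
ticket_id=27: ✓ → 6
ticket_id=28: ✗
ticket_id=29: ✗
ticket_id=30: ✗
age_days_sum = 90 + 42 + 6 = 138
—
[infra_avg: team in ('infra', 'net', 'sec') or age_days <= 32]
ticket_id=20: ✓ → 12
ticket_id=21: ✓ → 30
ticket_id=22: ✓ → 90
ticket_id=23: ✓ → 42
ticket_id=24: ✓ → 86
ticket_id=25: ✓ → 59
ticket_id=26: ✓ → 93
ticket_id=27: ✓ → 6
ticket_id=28: ✓ → 8
ticket_id=29: ✓ → 93
ticket_id=30: ✓ → 76
infra_avg = (12 + 30 + 90 + 42 + 86 + 59 + 93 + 6 + 8 + 93 + 76) / 11 = 54.0909090909

age_days_sum=138, infra_avg=54.0909090909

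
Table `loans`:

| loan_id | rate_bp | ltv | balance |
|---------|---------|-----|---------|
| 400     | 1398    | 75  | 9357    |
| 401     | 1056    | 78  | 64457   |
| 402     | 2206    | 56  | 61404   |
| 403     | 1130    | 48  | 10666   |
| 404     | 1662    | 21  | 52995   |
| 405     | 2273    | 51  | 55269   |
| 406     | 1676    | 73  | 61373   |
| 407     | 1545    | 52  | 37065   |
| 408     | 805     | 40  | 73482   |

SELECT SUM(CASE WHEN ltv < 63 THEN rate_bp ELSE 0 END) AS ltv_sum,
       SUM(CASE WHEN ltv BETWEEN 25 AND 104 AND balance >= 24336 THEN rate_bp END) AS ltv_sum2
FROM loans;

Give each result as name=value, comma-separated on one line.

ltv_sum=9621, ltv_sum2=9561

[ltv_sum: ltv < 63]
loan_id=400: ✗
loan_id=401: ✗
loan_id=402: ✓ → 2206
loan_id=403: ✓ → 1130
loan_id=404: ✓ → 1662
loan_id=405: ✓ → 2273
loan_id=406: ✗
loan_id=407: ✓ → 1545
loan_id=408: ✓ → 805
ltv_sum = 2206 + 1130 + 1662 + 2273 + 1545 + 805 = 9621
—
[ltv_sum2: ltv BETWEEN 25 AND 104 AND balance >= 24336]
loan_id=400: ✗
loan_id=401: ✓ → 1056
loan_id=402: ✓ → 2206
loan_id=403: ✗
loan_id=404: ✗
loan_id=405: ✓ → 2273
loan_id=406: ✓ → 1676
loan_id=407: ✓ → 1545
loan_id=408: ✓ → 805
ltv_sum2 = 1056 + 2206 + 2273 + 1676 + 1545 + 805 = 9561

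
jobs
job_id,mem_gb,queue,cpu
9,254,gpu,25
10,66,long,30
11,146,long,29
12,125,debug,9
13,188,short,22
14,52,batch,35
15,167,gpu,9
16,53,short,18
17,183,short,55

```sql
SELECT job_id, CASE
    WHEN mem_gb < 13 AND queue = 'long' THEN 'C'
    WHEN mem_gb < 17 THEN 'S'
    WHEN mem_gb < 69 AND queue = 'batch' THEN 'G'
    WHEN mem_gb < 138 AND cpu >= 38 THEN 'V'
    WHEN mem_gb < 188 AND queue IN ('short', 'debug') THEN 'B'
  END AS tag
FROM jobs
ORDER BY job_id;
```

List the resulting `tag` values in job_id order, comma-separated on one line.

NULL, NULL, NULL, B, NULL, G, NULL, B, B

job_id=9: (no match → NULL) → NULL
job_id=10: (no match → NULL) → NULL
job_id=11: (no match → NULL) → NULL
job_id=12: mem_gb < 188 AND queue IN ('short', 'debug') → B
job_id=13: (no match → NULL) → NULL
job_id=14: mem_gb < 69 AND queue = 'batch' → G
job_id=15: (no match → NULL) → NULL
job_id=16: mem_gb < 188 AND queue IN ('short', 'debug') → B
job_id=17: mem_gb < 188 AND queue IN ('short', 'debug') → B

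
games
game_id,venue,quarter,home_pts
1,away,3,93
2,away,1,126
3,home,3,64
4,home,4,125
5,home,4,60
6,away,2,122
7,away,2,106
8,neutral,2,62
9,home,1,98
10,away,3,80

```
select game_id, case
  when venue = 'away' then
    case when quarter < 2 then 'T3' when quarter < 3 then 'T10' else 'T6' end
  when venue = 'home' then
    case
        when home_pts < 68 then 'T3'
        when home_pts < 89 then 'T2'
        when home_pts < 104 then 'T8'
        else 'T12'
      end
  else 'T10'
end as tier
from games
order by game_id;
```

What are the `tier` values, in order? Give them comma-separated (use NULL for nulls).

T6, T3, T3, T12, T3, T10, T10, T10, T8, T6

game_id=1: venue='away' → inner[ELSE] → T6
game_id=2: venue='away' → inner[quarter < 2] → T3
game_id=3: venue='home' → inner[home_pts < 68] → T3
game_id=4: venue='home' → inner[ELSE] → T12
game_id=5: venue='home' → inner[home_pts < 68] → T3
game_id=6: venue='away' → inner[quarter < 3] → T10
game_id=7: venue='away' → inner[quarter < 3] → T10
game_id=8: venue='neutral' → outer ELSE → T10
game_id=9: venue='home' → inner[home_pts < 104] → T8
game_id=10: venue='away' → inner[ELSE] → T6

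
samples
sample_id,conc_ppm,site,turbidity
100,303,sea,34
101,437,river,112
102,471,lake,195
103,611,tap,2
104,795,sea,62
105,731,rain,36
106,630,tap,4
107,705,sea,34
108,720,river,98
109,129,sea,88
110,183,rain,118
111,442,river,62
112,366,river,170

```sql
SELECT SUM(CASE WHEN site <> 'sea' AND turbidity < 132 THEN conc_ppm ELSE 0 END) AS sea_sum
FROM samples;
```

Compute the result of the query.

3754

sample_id=100: ✗
sample_id=101: ✓ → 437
sample_id=102: ✗
sample_id=103: ✓ → 611
sample_id=104: ✗
sample_id=105: ✓ → 731
sample_id=106: ✓ → 630
sample_id=107: ✗
sample_id=108: ✓ → 720
sample_id=109: ✗
sample_id=110: ✓ → 183
sample_id=111: ✓ → 442
sample_id=112: ✗
sea_sum = 437 + 611 + 731 + 630 + 720 + 183 + 442 = 3754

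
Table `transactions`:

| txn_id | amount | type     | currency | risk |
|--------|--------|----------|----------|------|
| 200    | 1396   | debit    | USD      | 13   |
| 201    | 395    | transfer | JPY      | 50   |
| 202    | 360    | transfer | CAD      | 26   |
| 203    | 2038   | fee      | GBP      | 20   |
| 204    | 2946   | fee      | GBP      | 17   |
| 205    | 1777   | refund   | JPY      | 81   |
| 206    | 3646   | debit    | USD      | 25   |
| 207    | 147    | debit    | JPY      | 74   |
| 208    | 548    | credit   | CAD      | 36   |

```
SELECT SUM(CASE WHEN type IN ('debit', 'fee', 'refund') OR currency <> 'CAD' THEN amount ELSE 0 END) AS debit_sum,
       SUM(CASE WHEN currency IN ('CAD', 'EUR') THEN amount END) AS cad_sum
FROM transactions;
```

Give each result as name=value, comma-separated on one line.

[debit_sum: type IN ('debit', 'fee', 'refund') OR currency <> 'CAD']
txn_id=200: ✓ → 1396
txn_id=201: ✓ → 395
txn_id=202: ✗
txn_id=203: ✓ → 2038
txn_id=204: ✓ → 2946
txn_id=205: ✓ → 1777
txn_id=206: ✓ → 3646
txn_id=207: ✓ → 147
txn_id=208: ✗
debit_sum = 1396 + 395 + 2038 + 2946 + 1777 + 3646 + 147 = 12345
—
[cad_sum: currency IN ('CAD', 'EUR')]
txn_id=200: ✗
txn_id=201: ✗
txn_id=202: ✓ → 360
txn_id=203: ✗
txn_id=204: ✗
txn_id=205: ✗
txn_id=206: ✗
txn_id=207: ✗
txn_id=208: ✓ → 548
cad_sum = 360 + 548 = 908

debit_sum=12345, cad_sum=908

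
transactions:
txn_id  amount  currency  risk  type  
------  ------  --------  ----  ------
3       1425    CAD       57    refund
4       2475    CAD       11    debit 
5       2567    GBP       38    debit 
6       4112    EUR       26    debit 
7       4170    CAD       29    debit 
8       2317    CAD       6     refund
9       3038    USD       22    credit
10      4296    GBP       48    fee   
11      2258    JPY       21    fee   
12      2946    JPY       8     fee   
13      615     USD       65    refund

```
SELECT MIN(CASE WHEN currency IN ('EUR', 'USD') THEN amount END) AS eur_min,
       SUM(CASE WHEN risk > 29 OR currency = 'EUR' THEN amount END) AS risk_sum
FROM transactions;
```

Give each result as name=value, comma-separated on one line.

eur_min=615, risk_sum=13015

[eur_min: currency IN ('EUR', 'USD')]
txn_id=3: ✗
txn_id=4: ✗
txn_id=5: ✗
txn_id=6: ✓ → 4112
txn_id=7: ✗
txn_id=8: ✗
txn_id=9: ✓ → 3038
txn_id=10: ✗
txn_id=11: ✗
txn_id=12: ✗
txn_id=13: ✓ → 615
eur_min = MIN(4112, 3038, 615) = 615
—
[risk_sum: risk > 29 OR currency = 'EUR']
txn_id=3: ✓ → 1425
txn_id=4: ✗
txn_id=5: ✓ → 2567
txn_id=6: ✓ → 4112
txn_id=7: ✗
txn_id=8: ✗
txn_id=9: ✗
txn_id=10: ✓ → 4296
txn_id=11: ✗
txn_id=12: ✗
txn_id=13: ✓ → 615
risk_sum = 1425 + 2567 + 4112 + 4296 + 615 = 13015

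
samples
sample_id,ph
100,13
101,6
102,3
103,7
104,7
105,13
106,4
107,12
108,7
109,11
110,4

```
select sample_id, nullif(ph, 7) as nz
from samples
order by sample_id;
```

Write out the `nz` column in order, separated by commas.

sample_id=100: ph=13 vs 7: differ → 13
sample_id=101: ph=6 vs 7: differ → 6
sample_id=102: ph=3 vs 7: differ → 3
sample_id=103: ph=7 vs 7: equal → NULL
sample_id=104: ph=7 vs 7: equal → NULL
sample_id=105: ph=13 vs 7: differ → 13
sample_id=106: ph=4 vs 7: differ → 4
sample_id=107: ph=12 vs 7: differ → 12
sample_id=108: ph=7 vs 7: equal → NULL
sample_id=109: ph=11 vs 7: differ → 11
sample_id=110: ph=4 vs 7: differ → 4

13, 6, 3, NULL, NULL, 13, 4, 12, NULL, 11, 4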